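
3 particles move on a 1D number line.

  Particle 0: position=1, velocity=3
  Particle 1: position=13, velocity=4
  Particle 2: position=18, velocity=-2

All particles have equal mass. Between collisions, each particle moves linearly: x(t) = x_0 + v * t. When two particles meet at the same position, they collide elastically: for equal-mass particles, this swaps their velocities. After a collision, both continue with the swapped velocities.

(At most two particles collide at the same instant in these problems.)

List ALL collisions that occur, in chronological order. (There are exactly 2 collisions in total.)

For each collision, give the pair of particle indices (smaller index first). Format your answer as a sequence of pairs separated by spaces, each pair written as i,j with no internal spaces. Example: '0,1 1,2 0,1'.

Collision at t=5/6: particles 1 and 2 swap velocities; positions: p0=7/2 p1=49/3 p2=49/3; velocities now: v0=3 v1=-2 v2=4
Collision at t=17/5: particles 0 and 1 swap velocities; positions: p0=56/5 p1=56/5 p2=133/5; velocities now: v0=-2 v1=3 v2=4

Answer: 1,2 0,1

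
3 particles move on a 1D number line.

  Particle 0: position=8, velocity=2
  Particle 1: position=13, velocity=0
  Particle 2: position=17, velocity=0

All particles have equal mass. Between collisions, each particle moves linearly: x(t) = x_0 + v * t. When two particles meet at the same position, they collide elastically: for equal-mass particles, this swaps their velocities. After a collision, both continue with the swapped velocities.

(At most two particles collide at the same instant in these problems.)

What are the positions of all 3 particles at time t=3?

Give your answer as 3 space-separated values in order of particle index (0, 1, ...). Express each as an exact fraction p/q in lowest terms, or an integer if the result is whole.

Answer: 13 14 17

Derivation:
Collision at t=5/2: particles 0 and 1 swap velocities; positions: p0=13 p1=13 p2=17; velocities now: v0=0 v1=2 v2=0
Advance to t=3 (no further collisions before then); velocities: v0=0 v1=2 v2=0; positions = 13 14 17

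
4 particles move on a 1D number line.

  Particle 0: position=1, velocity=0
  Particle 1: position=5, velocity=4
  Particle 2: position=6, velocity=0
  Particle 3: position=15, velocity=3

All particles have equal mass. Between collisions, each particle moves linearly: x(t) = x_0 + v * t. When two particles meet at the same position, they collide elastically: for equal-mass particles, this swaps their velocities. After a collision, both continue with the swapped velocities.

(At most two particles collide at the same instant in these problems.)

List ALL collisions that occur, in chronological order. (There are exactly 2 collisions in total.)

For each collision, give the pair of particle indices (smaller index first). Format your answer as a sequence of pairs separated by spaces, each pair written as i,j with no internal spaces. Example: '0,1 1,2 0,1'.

Answer: 1,2 2,3

Derivation:
Collision at t=1/4: particles 1 and 2 swap velocities; positions: p0=1 p1=6 p2=6 p3=63/4; velocities now: v0=0 v1=0 v2=4 v3=3
Collision at t=10: particles 2 and 3 swap velocities; positions: p0=1 p1=6 p2=45 p3=45; velocities now: v0=0 v1=0 v2=3 v3=4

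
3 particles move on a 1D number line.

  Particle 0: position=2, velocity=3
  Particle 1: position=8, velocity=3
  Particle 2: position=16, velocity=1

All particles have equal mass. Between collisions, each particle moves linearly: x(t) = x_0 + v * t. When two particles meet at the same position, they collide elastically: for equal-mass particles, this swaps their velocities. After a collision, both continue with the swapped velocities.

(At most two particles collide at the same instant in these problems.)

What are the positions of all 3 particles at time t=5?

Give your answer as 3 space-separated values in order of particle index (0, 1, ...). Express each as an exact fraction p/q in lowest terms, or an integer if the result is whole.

Answer: 17 21 23

Derivation:
Collision at t=4: particles 1 and 2 swap velocities; positions: p0=14 p1=20 p2=20; velocities now: v0=3 v1=1 v2=3
Advance to t=5 (no further collisions before then); velocities: v0=3 v1=1 v2=3; positions = 17 21 23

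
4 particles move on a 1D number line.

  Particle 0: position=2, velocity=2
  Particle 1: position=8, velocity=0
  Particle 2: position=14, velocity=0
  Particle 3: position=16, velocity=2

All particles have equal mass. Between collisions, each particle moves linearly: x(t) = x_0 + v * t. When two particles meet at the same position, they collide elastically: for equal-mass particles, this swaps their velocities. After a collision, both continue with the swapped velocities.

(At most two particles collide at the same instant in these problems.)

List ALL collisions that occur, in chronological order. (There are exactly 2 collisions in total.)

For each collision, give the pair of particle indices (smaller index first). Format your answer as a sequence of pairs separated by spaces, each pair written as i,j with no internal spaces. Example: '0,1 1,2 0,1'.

Answer: 0,1 1,2

Derivation:
Collision at t=3: particles 0 and 1 swap velocities; positions: p0=8 p1=8 p2=14 p3=22; velocities now: v0=0 v1=2 v2=0 v3=2
Collision at t=6: particles 1 and 2 swap velocities; positions: p0=8 p1=14 p2=14 p3=28; velocities now: v0=0 v1=0 v2=2 v3=2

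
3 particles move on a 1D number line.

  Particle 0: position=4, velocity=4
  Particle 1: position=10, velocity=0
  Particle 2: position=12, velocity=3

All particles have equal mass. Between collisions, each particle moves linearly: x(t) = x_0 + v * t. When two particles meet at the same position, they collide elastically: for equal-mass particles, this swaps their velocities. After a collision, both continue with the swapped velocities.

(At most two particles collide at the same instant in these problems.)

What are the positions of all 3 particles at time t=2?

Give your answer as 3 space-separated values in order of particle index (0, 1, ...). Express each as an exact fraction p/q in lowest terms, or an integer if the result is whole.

Collision at t=3/2: particles 0 and 1 swap velocities; positions: p0=10 p1=10 p2=33/2; velocities now: v0=0 v1=4 v2=3
Advance to t=2 (no further collisions before then); velocities: v0=0 v1=4 v2=3; positions = 10 12 18

Answer: 10 12 18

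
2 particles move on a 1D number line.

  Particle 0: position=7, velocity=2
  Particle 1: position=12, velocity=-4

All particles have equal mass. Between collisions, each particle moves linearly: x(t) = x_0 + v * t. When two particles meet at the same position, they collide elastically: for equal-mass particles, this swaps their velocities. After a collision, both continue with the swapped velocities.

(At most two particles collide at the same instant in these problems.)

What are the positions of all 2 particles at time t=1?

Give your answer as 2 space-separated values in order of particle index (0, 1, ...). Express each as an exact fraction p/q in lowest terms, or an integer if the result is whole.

Answer: 8 9

Derivation:
Collision at t=5/6: particles 0 and 1 swap velocities; positions: p0=26/3 p1=26/3; velocities now: v0=-4 v1=2
Advance to t=1 (no further collisions before then); velocities: v0=-4 v1=2; positions = 8 9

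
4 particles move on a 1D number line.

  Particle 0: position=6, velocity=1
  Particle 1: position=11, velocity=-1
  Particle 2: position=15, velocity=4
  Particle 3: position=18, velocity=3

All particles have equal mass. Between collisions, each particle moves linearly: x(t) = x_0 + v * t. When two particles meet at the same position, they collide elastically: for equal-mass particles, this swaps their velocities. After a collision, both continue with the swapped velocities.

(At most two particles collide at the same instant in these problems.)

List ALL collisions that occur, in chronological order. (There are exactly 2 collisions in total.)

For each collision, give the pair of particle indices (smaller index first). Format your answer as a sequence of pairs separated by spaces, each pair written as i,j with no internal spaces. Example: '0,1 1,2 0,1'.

Answer: 0,1 2,3

Derivation:
Collision at t=5/2: particles 0 and 1 swap velocities; positions: p0=17/2 p1=17/2 p2=25 p3=51/2; velocities now: v0=-1 v1=1 v2=4 v3=3
Collision at t=3: particles 2 and 3 swap velocities; positions: p0=8 p1=9 p2=27 p3=27; velocities now: v0=-1 v1=1 v2=3 v3=4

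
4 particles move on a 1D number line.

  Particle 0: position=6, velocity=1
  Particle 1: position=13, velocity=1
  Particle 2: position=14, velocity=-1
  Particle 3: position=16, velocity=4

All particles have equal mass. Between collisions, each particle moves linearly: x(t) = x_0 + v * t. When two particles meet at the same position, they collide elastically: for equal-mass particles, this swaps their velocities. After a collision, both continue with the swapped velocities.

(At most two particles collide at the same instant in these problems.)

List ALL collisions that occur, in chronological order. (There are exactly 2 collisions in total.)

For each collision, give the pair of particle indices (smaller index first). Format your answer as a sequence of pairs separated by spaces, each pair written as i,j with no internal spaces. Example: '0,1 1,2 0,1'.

Answer: 1,2 0,1

Derivation:
Collision at t=1/2: particles 1 and 2 swap velocities; positions: p0=13/2 p1=27/2 p2=27/2 p3=18; velocities now: v0=1 v1=-1 v2=1 v3=4
Collision at t=4: particles 0 and 1 swap velocities; positions: p0=10 p1=10 p2=17 p3=32; velocities now: v0=-1 v1=1 v2=1 v3=4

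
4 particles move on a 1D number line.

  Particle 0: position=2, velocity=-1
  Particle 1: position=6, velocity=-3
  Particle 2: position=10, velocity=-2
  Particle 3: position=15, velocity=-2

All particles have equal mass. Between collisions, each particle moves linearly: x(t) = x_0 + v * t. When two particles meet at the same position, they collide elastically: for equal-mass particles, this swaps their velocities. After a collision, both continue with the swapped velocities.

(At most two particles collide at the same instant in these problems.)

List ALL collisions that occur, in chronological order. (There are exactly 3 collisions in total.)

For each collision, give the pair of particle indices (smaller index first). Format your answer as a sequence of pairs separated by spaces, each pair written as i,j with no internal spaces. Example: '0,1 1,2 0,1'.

Answer: 0,1 1,2 2,3

Derivation:
Collision at t=2: particles 0 and 1 swap velocities; positions: p0=0 p1=0 p2=6 p3=11; velocities now: v0=-3 v1=-1 v2=-2 v3=-2
Collision at t=8: particles 1 and 2 swap velocities; positions: p0=-18 p1=-6 p2=-6 p3=-1; velocities now: v0=-3 v1=-2 v2=-1 v3=-2
Collision at t=13: particles 2 and 3 swap velocities; positions: p0=-33 p1=-16 p2=-11 p3=-11; velocities now: v0=-3 v1=-2 v2=-2 v3=-1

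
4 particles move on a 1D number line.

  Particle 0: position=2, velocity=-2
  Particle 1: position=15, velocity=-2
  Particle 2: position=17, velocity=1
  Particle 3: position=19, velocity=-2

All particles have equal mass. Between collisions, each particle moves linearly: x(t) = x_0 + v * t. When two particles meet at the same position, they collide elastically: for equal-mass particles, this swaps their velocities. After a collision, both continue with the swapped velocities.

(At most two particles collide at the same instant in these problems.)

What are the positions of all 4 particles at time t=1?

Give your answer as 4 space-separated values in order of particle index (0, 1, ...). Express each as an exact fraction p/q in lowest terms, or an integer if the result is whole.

Collision at t=2/3: particles 2 and 3 swap velocities; positions: p0=2/3 p1=41/3 p2=53/3 p3=53/3; velocities now: v0=-2 v1=-2 v2=-2 v3=1
Advance to t=1 (no further collisions before then); velocities: v0=-2 v1=-2 v2=-2 v3=1; positions = 0 13 17 18

Answer: 0 13 17 18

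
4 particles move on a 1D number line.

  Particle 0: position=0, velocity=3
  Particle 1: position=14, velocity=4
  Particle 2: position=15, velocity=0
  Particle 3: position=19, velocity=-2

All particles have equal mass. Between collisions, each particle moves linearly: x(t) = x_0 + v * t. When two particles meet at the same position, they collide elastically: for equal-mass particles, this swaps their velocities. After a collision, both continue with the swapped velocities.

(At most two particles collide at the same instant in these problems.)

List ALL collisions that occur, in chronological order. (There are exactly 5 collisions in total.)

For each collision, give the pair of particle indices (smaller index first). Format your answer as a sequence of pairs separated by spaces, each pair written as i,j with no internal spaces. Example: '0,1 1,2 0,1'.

Answer: 1,2 2,3 1,2 0,1 1,2

Derivation:
Collision at t=1/4: particles 1 and 2 swap velocities; positions: p0=3/4 p1=15 p2=15 p3=37/2; velocities now: v0=3 v1=0 v2=4 v3=-2
Collision at t=5/6: particles 2 and 3 swap velocities; positions: p0=5/2 p1=15 p2=52/3 p3=52/3; velocities now: v0=3 v1=0 v2=-2 v3=4
Collision at t=2: particles 1 and 2 swap velocities; positions: p0=6 p1=15 p2=15 p3=22; velocities now: v0=3 v1=-2 v2=0 v3=4
Collision at t=19/5: particles 0 and 1 swap velocities; positions: p0=57/5 p1=57/5 p2=15 p3=146/5; velocities now: v0=-2 v1=3 v2=0 v3=4
Collision at t=5: particles 1 and 2 swap velocities; positions: p0=9 p1=15 p2=15 p3=34; velocities now: v0=-2 v1=0 v2=3 v3=4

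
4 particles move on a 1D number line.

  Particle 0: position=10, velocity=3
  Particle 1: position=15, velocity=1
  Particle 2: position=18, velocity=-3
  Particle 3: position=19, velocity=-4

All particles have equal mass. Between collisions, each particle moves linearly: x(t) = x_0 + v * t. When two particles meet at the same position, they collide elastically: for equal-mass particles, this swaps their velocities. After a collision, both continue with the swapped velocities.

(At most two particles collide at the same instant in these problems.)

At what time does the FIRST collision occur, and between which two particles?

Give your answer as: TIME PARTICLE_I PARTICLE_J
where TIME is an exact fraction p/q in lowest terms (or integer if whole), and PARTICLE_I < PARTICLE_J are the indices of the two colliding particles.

Pair (0,1): pos 10,15 vel 3,1 -> gap=5, closing at 2/unit, collide at t=5/2
Pair (1,2): pos 15,18 vel 1,-3 -> gap=3, closing at 4/unit, collide at t=3/4
Pair (2,3): pos 18,19 vel -3,-4 -> gap=1, closing at 1/unit, collide at t=1
Earliest collision: t=3/4 between 1 and 2

Answer: 3/4 1 2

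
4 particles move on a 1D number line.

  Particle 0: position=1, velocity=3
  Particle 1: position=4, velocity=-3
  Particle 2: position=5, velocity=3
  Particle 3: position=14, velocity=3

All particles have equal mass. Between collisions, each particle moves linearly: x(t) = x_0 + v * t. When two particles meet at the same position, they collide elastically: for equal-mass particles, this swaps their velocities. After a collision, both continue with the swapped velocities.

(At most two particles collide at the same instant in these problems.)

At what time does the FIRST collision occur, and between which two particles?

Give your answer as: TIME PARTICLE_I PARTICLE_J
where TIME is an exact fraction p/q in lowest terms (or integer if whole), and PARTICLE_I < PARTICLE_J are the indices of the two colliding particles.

Pair (0,1): pos 1,4 vel 3,-3 -> gap=3, closing at 6/unit, collide at t=1/2
Pair (1,2): pos 4,5 vel -3,3 -> not approaching (rel speed -6 <= 0)
Pair (2,3): pos 5,14 vel 3,3 -> not approaching (rel speed 0 <= 0)
Earliest collision: t=1/2 between 0 and 1

Answer: 1/2 0 1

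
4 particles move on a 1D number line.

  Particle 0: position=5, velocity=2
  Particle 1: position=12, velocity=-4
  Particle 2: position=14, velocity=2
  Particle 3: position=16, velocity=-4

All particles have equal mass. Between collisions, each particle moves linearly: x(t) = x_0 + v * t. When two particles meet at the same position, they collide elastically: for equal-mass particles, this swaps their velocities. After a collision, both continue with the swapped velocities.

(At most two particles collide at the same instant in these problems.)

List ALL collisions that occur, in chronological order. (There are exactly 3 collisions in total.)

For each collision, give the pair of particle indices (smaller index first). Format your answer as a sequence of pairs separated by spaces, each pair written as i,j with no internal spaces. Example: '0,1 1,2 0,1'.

Answer: 2,3 0,1 1,2

Derivation:
Collision at t=1/3: particles 2 and 3 swap velocities; positions: p0=17/3 p1=32/3 p2=44/3 p3=44/3; velocities now: v0=2 v1=-4 v2=-4 v3=2
Collision at t=7/6: particles 0 and 1 swap velocities; positions: p0=22/3 p1=22/3 p2=34/3 p3=49/3; velocities now: v0=-4 v1=2 v2=-4 v3=2
Collision at t=11/6: particles 1 and 2 swap velocities; positions: p0=14/3 p1=26/3 p2=26/3 p3=53/3; velocities now: v0=-4 v1=-4 v2=2 v3=2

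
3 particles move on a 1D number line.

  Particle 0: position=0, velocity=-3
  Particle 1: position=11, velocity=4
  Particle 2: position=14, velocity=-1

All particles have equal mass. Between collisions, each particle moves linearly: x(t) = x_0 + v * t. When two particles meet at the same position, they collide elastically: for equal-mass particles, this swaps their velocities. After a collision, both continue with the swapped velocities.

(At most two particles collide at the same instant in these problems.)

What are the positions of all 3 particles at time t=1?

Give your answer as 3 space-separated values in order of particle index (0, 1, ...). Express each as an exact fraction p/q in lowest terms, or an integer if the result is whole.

Collision at t=3/5: particles 1 and 2 swap velocities; positions: p0=-9/5 p1=67/5 p2=67/5; velocities now: v0=-3 v1=-1 v2=4
Advance to t=1 (no further collisions before then); velocities: v0=-3 v1=-1 v2=4; positions = -3 13 15

Answer: -3 13 15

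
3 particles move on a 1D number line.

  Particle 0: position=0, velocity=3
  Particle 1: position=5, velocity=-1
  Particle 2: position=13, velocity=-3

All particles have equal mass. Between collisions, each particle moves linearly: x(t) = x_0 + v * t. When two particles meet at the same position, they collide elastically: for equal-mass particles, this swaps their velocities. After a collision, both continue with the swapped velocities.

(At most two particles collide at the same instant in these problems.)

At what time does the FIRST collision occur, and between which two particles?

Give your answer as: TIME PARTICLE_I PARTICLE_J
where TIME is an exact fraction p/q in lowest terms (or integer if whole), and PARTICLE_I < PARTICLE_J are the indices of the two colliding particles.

Answer: 5/4 0 1

Derivation:
Pair (0,1): pos 0,5 vel 3,-1 -> gap=5, closing at 4/unit, collide at t=5/4
Pair (1,2): pos 5,13 vel -1,-3 -> gap=8, closing at 2/unit, collide at t=4
Earliest collision: t=5/4 between 0 and 1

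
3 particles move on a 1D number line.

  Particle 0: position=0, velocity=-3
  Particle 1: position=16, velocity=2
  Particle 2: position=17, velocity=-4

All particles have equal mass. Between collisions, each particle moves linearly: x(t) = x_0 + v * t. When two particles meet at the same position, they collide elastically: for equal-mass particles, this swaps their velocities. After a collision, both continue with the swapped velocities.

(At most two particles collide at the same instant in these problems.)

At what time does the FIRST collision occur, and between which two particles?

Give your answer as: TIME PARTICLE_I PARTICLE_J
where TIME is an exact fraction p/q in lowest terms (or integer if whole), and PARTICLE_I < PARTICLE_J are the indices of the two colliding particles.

Pair (0,1): pos 0,16 vel -3,2 -> not approaching (rel speed -5 <= 0)
Pair (1,2): pos 16,17 vel 2,-4 -> gap=1, closing at 6/unit, collide at t=1/6
Earliest collision: t=1/6 between 1 and 2

Answer: 1/6 1 2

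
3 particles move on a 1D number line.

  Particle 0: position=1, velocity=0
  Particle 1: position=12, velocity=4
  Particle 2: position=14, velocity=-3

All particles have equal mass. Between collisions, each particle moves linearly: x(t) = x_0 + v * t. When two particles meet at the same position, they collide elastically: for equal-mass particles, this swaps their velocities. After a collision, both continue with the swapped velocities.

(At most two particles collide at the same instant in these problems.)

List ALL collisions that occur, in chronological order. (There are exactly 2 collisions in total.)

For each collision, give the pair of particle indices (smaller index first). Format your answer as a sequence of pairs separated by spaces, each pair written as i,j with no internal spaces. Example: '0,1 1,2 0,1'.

Collision at t=2/7: particles 1 and 2 swap velocities; positions: p0=1 p1=92/7 p2=92/7; velocities now: v0=0 v1=-3 v2=4
Collision at t=13/3: particles 0 and 1 swap velocities; positions: p0=1 p1=1 p2=88/3; velocities now: v0=-3 v1=0 v2=4

Answer: 1,2 0,1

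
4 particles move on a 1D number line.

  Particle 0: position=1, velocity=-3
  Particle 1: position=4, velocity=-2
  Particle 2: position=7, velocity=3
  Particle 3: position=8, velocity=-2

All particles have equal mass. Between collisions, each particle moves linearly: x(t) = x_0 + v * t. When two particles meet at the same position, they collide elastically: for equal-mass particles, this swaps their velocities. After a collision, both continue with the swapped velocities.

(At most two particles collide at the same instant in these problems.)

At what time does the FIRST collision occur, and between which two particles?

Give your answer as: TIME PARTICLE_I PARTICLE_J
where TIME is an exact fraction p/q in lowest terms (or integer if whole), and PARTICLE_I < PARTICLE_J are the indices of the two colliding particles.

Answer: 1/5 2 3

Derivation:
Pair (0,1): pos 1,4 vel -3,-2 -> not approaching (rel speed -1 <= 0)
Pair (1,2): pos 4,7 vel -2,3 -> not approaching (rel speed -5 <= 0)
Pair (2,3): pos 7,8 vel 3,-2 -> gap=1, closing at 5/unit, collide at t=1/5
Earliest collision: t=1/5 between 2 and 3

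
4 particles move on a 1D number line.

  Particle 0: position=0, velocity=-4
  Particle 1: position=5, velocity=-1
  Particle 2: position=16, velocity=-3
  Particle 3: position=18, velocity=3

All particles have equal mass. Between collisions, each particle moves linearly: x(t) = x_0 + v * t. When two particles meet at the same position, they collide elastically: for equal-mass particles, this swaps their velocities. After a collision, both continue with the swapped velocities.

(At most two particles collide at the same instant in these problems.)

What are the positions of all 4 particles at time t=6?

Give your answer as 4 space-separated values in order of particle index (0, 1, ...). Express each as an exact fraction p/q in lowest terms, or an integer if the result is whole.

Collision at t=11/2: particles 1 and 2 swap velocities; positions: p0=-22 p1=-1/2 p2=-1/2 p3=69/2; velocities now: v0=-4 v1=-3 v2=-1 v3=3
Advance to t=6 (no further collisions before then); velocities: v0=-4 v1=-3 v2=-1 v3=3; positions = -24 -2 -1 36

Answer: -24 -2 -1 36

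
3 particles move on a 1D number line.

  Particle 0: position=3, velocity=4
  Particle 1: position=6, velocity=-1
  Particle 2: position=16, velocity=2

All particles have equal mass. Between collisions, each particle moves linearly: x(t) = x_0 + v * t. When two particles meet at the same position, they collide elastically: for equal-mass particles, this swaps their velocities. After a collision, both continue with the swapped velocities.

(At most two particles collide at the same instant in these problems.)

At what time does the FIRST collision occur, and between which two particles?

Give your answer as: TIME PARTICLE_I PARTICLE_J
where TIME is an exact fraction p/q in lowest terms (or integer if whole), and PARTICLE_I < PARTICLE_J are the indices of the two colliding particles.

Answer: 3/5 0 1

Derivation:
Pair (0,1): pos 3,6 vel 4,-1 -> gap=3, closing at 5/unit, collide at t=3/5
Pair (1,2): pos 6,16 vel -1,2 -> not approaching (rel speed -3 <= 0)
Earliest collision: t=3/5 between 0 and 1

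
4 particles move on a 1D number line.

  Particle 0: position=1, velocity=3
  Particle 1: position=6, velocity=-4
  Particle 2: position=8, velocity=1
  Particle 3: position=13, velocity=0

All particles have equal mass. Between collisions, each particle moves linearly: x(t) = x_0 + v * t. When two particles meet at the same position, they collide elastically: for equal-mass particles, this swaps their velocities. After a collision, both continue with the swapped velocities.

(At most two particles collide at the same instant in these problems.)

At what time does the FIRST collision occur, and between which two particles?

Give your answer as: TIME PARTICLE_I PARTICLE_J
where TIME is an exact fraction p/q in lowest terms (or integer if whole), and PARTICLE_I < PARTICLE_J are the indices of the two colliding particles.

Answer: 5/7 0 1

Derivation:
Pair (0,1): pos 1,6 vel 3,-4 -> gap=5, closing at 7/unit, collide at t=5/7
Pair (1,2): pos 6,8 vel -4,1 -> not approaching (rel speed -5 <= 0)
Pair (2,3): pos 8,13 vel 1,0 -> gap=5, closing at 1/unit, collide at t=5
Earliest collision: t=5/7 between 0 and 1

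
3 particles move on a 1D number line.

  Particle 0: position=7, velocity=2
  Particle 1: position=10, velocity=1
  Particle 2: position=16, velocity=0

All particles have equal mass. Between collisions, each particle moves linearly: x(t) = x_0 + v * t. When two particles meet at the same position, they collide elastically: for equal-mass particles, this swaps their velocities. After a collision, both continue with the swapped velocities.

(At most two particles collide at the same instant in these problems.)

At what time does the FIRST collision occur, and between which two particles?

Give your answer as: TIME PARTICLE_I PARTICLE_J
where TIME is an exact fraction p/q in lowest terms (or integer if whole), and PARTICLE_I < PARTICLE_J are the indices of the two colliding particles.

Pair (0,1): pos 7,10 vel 2,1 -> gap=3, closing at 1/unit, collide at t=3
Pair (1,2): pos 10,16 vel 1,0 -> gap=6, closing at 1/unit, collide at t=6
Earliest collision: t=3 between 0 and 1

Answer: 3 0 1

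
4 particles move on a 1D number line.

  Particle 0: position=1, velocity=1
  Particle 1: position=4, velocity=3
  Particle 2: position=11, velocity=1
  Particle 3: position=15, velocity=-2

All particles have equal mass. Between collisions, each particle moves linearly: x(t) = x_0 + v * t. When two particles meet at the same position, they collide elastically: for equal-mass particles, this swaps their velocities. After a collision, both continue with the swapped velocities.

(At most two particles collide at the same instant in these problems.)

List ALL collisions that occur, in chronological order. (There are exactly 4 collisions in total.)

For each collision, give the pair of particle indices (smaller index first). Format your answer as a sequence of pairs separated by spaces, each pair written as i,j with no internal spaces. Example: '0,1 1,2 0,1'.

Answer: 2,3 1,2 2,3 0,1

Derivation:
Collision at t=4/3: particles 2 and 3 swap velocities; positions: p0=7/3 p1=8 p2=37/3 p3=37/3; velocities now: v0=1 v1=3 v2=-2 v3=1
Collision at t=11/5: particles 1 and 2 swap velocities; positions: p0=16/5 p1=53/5 p2=53/5 p3=66/5; velocities now: v0=1 v1=-2 v2=3 v3=1
Collision at t=7/2: particles 2 and 3 swap velocities; positions: p0=9/2 p1=8 p2=29/2 p3=29/2; velocities now: v0=1 v1=-2 v2=1 v3=3
Collision at t=14/3: particles 0 and 1 swap velocities; positions: p0=17/3 p1=17/3 p2=47/3 p3=18; velocities now: v0=-2 v1=1 v2=1 v3=3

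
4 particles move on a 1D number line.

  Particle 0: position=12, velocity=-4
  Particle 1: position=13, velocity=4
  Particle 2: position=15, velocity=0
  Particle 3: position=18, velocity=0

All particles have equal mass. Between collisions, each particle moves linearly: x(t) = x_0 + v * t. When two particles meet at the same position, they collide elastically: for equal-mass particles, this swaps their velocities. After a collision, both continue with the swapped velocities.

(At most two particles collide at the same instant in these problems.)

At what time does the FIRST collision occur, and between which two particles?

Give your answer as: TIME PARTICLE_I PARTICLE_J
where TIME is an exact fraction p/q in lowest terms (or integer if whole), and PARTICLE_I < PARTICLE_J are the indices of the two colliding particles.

Pair (0,1): pos 12,13 vel -4,4 -> not approaching (rel speed -8 <= 0)
Pair (1,2): pos 13,15 vel 4,0 -> gap=2, closing at 4/unit, collide at t=1/2
Pair (2,3): pos 15,18 vel 0,0 -> not approaching (rel speed 0 <= 0)
Earliest collision: t=1/2 between 1 and 2

Answer: 1/2 1 2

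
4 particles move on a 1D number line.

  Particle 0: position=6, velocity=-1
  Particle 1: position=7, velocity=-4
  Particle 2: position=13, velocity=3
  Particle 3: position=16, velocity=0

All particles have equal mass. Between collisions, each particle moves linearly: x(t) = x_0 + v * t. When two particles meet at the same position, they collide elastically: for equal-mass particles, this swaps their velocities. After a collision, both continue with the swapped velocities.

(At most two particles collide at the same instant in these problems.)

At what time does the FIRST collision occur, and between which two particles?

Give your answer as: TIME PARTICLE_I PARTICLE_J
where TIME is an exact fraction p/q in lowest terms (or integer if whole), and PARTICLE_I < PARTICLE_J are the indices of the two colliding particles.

Answer: 1/3 0 1

Derivation:
Pair (0,1): pos 6,7 vel -1,-4 -> gap=1, closing at 3/unit, collide at t=1/3
Pair (1,2): pos 7,13 vel -4,3 -> not approaching (rel speed -7 <= 0)
Pair (2,3): pos 13,16 vel 3,0 -> gap=3, closing at 3/unit, collide at t=1
Earliest collision: t=1/3 between 0 and 1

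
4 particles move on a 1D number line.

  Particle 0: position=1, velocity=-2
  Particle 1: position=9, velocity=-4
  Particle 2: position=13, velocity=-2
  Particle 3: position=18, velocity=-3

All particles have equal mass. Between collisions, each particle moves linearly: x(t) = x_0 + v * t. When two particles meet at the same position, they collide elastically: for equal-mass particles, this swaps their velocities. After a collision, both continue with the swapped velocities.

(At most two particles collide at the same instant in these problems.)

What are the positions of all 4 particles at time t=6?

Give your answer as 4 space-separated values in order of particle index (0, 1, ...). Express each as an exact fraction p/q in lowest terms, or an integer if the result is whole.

Collision at t=4: particles 0 and 1 swap velocities; positions: p0=-7 p1=-7 p2=5 p3=6; velocities now: v0=-4 v1=-2 v2=-2 v3=-3
Collision at t=5: particles 2 and 3 swap velocities; positions: p0=-11 p1=-9 p2=3 p3=3; velocities now: v0=-4 v1=-2 v2=-3 v3=-2
Advance to t=6 (no further collisions before then); velocities: v0=-4 v1=-2 v2=-3 v3=-2; positions = -15 -11 0 1

Answer: -15 -11 0 1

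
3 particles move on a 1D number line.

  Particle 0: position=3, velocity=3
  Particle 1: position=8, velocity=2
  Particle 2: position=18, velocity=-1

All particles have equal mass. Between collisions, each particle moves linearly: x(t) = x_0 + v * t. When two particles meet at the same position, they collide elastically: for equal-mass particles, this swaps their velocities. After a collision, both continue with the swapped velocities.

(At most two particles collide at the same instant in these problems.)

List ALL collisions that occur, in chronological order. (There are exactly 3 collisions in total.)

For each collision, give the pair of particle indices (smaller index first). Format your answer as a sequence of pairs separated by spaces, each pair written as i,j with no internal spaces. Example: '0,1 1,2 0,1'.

Answer: 1,2 0,1 1,2

Derivation:
Collision at t=10/3: particles 1 and 2 swap velocities; positions: p0=13 p1=44/3 p2=44/3; velocities now: v0=3 v1=-1 v2=2
Collision at t=15/4: particles 0 and 1 swap velocities; positions: p0=57/4 p1=57/4 p2=31/2; velocities now: v0=-1 v1=3 v2=2
Collision at t=5: particles 1 and 2 swap velocities; positions: p0=13 p1=18 p2=18; velocities now: v0=-1 v1=2 v2=3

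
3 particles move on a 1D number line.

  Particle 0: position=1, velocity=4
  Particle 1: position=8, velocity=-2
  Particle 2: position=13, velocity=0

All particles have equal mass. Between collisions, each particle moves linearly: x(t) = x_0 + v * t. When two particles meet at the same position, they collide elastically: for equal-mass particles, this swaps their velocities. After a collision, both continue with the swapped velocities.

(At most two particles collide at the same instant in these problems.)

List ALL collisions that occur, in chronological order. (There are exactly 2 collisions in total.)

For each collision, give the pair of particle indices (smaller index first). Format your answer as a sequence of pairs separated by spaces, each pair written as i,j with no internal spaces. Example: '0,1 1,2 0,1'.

Collision at t=7/6: particles 0 and 1 swap velocities; positions: p0=17/3 p1=17/3 p2=13; velocities now: v0=-2 v1=4 v2=0
Collision at t=3: particles 1 and 2 swap velocities; positions: p0=2 p1=13 p2=13; velocities now: v0=-2 v1=0 v2=4

Answer: 0,1 1,2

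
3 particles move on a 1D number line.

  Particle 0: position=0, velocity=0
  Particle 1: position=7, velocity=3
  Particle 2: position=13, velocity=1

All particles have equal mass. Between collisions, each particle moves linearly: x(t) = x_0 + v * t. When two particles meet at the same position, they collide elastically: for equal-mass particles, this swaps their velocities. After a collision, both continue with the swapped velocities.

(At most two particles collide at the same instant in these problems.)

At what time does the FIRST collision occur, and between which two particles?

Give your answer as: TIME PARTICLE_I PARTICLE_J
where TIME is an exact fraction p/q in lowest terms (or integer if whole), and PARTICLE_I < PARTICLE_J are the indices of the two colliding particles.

Pair (0,1): pos 0,7 vel 0,3 -> not approaching (rel speed -3 <= 0)
Pair (1,2): pos 7,13 vel 3,1 -> gap=6, closing at 2/unit, collide at t=3
Earliest collision: t=3 between 1 and 2

Answer: 3 1 2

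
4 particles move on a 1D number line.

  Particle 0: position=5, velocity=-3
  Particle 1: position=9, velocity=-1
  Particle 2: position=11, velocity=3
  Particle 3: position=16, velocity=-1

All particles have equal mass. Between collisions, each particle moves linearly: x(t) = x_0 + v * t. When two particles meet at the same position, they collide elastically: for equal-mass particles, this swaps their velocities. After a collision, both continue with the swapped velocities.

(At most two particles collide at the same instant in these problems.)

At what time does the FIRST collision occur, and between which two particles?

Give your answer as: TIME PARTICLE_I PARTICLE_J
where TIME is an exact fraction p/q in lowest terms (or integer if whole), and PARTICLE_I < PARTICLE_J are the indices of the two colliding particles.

Pair (0,1): pos 5,9 vel -3,-1 -> not approaching (rel speed -2 <= 0)
Pair (1,2): pos 9,11 vel -1,3 -> not approaching (rel speed -4 <= 0)
Pair (2,3): pos 11,16 vel 3,-1 -> gap=5, closing at 4/unit, collide at t=5/4
Earliest collision: t=5/4 between 2 and 3

Answer: 5/4 2 3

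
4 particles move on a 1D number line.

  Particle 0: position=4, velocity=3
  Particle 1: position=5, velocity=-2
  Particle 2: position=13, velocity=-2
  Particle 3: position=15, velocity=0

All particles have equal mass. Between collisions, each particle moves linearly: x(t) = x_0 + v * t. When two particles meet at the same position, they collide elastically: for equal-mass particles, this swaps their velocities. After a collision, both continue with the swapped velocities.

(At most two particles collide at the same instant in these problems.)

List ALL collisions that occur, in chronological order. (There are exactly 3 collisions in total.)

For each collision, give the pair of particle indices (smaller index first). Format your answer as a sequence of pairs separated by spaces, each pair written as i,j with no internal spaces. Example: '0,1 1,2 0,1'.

Answer: 0,1 1,2 2,3

Derivation:
Collision at t=1/5: particles 0 and 1 swap velocities; positions: p0=23/5 p1=23/5 p2=63/5 p3=15; velocities now: v0=-2 v1=3 v2=-2 v3=0
Collision at t=9/5: particles 1 and 2 swap velocities; positions: p0=7/5 p1=47/5 p2=47/5 p3=15; velocities now: v0=-2 v1=-2 v2=3 v3=0
Collision at t=11/3: particles 2 and 3 swap velocities; positions: p0=-7/3 p1=17/3 p2=15 p3=15; velocities now: v0=-2 v1=-2 v2=0 v3=3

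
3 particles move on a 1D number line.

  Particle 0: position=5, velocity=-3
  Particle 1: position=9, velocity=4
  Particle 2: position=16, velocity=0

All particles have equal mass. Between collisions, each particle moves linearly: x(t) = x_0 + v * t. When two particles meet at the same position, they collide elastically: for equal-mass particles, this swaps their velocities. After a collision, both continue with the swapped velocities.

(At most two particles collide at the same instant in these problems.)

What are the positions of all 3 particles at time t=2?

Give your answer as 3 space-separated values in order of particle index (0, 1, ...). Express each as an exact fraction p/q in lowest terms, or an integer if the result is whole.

Collision at t=7/4: particles 1 and 2 swap velocities; positions: p0=-1/4 p1=16 p2=16; velocities now: v0=-3 v1=0 v2=4
Advance to t=2 (no further collisions before then); velocities: v0=-3 v1=0 v2=4; positions = -1 16 17

Answer: -1 16 17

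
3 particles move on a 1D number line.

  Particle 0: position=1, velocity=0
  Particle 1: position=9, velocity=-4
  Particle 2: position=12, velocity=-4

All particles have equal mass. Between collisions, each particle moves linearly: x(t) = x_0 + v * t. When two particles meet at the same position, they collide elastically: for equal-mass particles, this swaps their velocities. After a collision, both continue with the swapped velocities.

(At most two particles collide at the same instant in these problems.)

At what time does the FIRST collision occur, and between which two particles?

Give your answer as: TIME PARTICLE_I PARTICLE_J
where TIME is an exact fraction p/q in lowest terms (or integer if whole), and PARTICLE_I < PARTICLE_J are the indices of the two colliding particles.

Pair (0,1): pos 1,9 vel 0,-4 -> gap=8, closing at 4/unit, collide at t=2
Pair (1,2): pos 9,12 vel -4,-4 -> not approaching (rel speed 0 <= 0)
Earliest collision: t=2 between 0 and 1

Answer: 2 0 1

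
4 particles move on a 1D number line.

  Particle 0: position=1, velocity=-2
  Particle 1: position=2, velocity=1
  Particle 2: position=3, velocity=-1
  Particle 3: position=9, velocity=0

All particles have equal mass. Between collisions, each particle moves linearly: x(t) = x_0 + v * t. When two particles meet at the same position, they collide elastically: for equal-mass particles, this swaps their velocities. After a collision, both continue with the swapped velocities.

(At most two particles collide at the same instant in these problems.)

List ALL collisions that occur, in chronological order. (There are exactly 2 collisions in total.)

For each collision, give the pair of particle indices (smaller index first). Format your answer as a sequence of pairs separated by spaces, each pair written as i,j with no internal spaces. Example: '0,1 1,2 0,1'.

Answer: 1,2 2,3

Derivation:
Collision at t=1/2: particles 1 and 2 swap velocities; positions: p0=0 p1=5/2 p2=5/2 p3=9; velocities now: v0=-2 v1=-1 v2=1 v3=0
Collision at t=7: particles 2 and 3 swap velocities; positions: p0=-13 p1=-4 p2=9 p3=9; velocities now: v0=-2 v1=-1 v2=0 v3=1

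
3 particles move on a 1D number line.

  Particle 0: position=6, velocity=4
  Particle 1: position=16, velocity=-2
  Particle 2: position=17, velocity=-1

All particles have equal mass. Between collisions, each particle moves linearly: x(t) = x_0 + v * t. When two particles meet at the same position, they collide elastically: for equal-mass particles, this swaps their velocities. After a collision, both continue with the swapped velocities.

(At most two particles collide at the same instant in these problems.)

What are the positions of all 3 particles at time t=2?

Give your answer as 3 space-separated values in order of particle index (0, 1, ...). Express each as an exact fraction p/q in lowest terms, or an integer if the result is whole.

Collision at t=5/3: particles 0 and 1 swap velocities; positions: p0=38/3 p1=38/3 p2=46/3; velocities now: v0=-2 v1=4 v2=-1
Advance to t=2 (no further collisions before then); velocities: v0=-2 v1=4 v2=-1; positions = 12 14 15

Answer: 12 14 15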